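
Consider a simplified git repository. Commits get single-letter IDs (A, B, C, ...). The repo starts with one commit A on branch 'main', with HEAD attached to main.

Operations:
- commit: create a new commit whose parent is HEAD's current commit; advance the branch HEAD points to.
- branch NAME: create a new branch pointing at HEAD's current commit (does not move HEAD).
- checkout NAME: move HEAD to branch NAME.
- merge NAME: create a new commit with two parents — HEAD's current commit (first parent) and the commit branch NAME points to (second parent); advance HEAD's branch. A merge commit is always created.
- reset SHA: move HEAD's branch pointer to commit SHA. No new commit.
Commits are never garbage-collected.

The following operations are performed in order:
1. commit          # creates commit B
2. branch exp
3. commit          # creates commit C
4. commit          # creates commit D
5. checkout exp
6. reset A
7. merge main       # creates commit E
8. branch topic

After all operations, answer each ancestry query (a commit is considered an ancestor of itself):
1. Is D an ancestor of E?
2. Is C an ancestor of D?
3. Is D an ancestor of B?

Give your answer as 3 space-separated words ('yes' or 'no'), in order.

After op 1 (commit): HEAD=main@B [main=B]
After op 2 (branch): HEAD=main@B [exp=B main=B]
After op 3 (commit): HEAD=main@C [exp=B main=C]
After op 4 (commit): HEAD=main@D [exp=B main=D]
After op 5 (checkout): HEAD=exp@B [exp=B main=D]
After op 6 (reset): HEAD=exp@A [exp=A main=D]
After op 7 (merge): HEAD=exp@E [exp=E main=D]
After op 8 (branch): HEAD=exp@E [exp=E main=D topic=E]
ancestors(E) = {A,B,C,D,E}; D in? yes
ancestors(D) = {A,B,C,D}; C in? yes
ancestors(B) = {A,B}; D in? no

Answer: yes yes no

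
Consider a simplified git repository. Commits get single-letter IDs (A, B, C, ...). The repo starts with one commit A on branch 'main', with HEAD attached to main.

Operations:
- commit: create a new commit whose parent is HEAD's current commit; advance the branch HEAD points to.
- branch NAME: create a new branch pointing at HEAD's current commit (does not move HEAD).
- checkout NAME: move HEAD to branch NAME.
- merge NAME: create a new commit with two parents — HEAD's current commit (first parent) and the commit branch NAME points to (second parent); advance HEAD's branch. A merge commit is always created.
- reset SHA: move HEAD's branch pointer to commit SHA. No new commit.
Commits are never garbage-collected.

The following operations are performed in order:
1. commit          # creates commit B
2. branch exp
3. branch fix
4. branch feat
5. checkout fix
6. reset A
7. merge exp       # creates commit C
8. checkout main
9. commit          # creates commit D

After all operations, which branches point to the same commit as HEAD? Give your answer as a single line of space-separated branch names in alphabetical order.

After op 1 (commit): HEAD=main@B [main=B]
After op 2 (branch): HEAD=main@B [exp=B main=B]
After op 3 (branch): HEAD=main@B [exp=B fix=B main=B]
After op 4 (branch): HEAD=main@B [exp=B feat=B fix=B main=B]
After op 5 (checkout): HEAD=fix@B [exp=B feat=B fix=B main=B]
After op 6 (reset): HEAD=fix@A [exp=B feat=B fix=A main=B]
After op 7 (merge): HEAD=fix@C [exp=B feat=B fix=C main=B]
After op 8 (checkout): HEAD=main@B [exp=B feat=B fix=C main=B]
After op 9 (commit): HEAD=main@D [exp=B feat=B fix=C main=D]

Answer: main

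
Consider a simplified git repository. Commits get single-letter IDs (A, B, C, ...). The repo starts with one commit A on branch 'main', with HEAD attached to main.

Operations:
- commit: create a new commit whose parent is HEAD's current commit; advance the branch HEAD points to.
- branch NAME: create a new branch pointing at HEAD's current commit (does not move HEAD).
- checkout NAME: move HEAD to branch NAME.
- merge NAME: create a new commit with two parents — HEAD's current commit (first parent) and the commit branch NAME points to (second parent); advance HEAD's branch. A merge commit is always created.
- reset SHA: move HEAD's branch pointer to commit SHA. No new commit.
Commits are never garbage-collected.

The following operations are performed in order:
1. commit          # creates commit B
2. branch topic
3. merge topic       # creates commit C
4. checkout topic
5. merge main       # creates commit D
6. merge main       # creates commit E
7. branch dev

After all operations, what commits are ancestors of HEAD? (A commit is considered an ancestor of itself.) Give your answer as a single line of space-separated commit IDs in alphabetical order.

After op 1 (commit): HEAD=main@B [main=B]
After op 2 (branch): HEAD=main@B [main=B topic=B]
After op 3 (merge): HEAD=main@C [main=C topic=B]
After op 4 (checkout): HEAD=topic@B [main=C topic=B]
After op 5 (merge): HEAD=topic@D [main=C topic=D]
After op 6 (merge): HEAD=topic@E [main=C topic=E]
After op 7 (branch): HEAD=topic@E [dev=E main=C topic=E]

Answer: A B C D E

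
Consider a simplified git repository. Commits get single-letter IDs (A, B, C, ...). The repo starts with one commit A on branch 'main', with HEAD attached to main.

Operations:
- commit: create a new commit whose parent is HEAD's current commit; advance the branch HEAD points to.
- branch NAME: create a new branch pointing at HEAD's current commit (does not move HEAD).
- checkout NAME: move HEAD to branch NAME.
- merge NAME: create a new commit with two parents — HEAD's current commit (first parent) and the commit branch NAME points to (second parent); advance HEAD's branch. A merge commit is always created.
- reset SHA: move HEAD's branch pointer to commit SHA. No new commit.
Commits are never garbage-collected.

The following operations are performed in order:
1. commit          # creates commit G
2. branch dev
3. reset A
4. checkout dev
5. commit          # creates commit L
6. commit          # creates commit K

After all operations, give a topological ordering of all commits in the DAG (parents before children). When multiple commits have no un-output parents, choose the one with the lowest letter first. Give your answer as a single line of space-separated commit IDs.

After op 1 (commit): HEAD=main@G [main=G]
After op 2 (branch): HEAD=main@G [dev=G main=G]
After op 3 (reset): HEAD=main@A [dev=G main=A]
After op 4 (checkout): HEAD=dev@G [dev=G main=A]
After op 5 (commit): HEAD=dev@L [dev=L main=A]
After op 6 (commit): HEAD=dev@K [dev=K main=A]
commit A: parents=[]
commit G: parents=['A']
commit K: parents=['L']
commit L: parents=['G']

Answer: A G L K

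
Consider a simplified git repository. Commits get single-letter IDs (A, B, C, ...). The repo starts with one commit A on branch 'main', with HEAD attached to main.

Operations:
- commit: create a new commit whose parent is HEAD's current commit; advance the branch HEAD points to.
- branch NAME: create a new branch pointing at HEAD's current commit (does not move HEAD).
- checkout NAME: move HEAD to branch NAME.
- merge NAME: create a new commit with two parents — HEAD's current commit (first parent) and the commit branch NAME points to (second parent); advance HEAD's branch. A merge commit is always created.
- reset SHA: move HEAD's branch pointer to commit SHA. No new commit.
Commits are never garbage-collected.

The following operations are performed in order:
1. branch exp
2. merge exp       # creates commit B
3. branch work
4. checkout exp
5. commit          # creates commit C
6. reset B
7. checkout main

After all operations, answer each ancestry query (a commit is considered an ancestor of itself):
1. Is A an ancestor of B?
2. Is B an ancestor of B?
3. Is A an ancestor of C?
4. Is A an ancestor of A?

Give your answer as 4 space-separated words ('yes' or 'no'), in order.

Answer: yes yes yes yes

Derivation:
After op 1 (branch): HEAD=main@A [exp=A main=A]
After op 2 (merge): HEAD=main@B [exp=A main=B]
After op 3 (branch): HEAD=main@B [exp=A main=B work=B]
After op 4 (checkout): HEAD=exp@A [exp=A main=B work=B]
After op 5 (commit): HEAD=exp@C [exp=C main=B work=B]
After op 6 (reset): HEAD=exp@B [exp=B main=B work=B]
After op 7 (checkout): HEAD=main@B [exp=B main=B work=B]
ancestors(B) = {A,B}; A in? yes
ancestors(B) = {A,B}; B in? yes
ancestors(C) = {A,C}; A in? yes
ancestors(A) = {A}; A in? yes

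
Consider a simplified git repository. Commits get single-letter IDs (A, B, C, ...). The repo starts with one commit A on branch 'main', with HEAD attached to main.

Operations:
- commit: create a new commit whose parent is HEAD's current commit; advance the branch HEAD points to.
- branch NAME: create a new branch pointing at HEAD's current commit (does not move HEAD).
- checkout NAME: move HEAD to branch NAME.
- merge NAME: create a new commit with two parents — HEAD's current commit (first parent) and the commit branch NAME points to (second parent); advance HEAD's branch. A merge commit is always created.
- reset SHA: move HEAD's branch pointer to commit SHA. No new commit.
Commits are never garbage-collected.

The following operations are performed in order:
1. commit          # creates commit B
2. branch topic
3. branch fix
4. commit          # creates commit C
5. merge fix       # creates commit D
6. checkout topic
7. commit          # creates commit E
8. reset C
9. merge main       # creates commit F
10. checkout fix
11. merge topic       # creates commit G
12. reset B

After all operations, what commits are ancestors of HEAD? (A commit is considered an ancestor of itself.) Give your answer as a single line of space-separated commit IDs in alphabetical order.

After op 1 (commit): HEAD=main@B [main=B]
After op 2 (branch): HEAD=main@B [main=B topic=B]
After op 3 (branch): HEAD=main@B [fix=B main=B topic=B]
After op 4 (commit): HEAD=main@C [fix=B main=C topic=B]
After op 5 (merge): HEAD=main@D [fix=B main=D topic=B]
After op 6 (checkout): HEAD=topic@B [fix=B main=D topic=B]
After op 7 (commit): HEAD=topic@E [fix=B main=D topic=E]
After op 8 (reset): HEAD=topic@C [fix=B main=D topic=C]
After op 9 (merge): HEAD=topic@F [fix=B main=D topic=F]
After op 10 (checkout): HEAD=fix@B [fix=B main=D topic=F]
After op 11 (merge): HEAD=fix@G [fix=G main=D topic=F]
After op 12 (reset): HEAD=fix@B [fix=B main=D topic=F]

Answer: A B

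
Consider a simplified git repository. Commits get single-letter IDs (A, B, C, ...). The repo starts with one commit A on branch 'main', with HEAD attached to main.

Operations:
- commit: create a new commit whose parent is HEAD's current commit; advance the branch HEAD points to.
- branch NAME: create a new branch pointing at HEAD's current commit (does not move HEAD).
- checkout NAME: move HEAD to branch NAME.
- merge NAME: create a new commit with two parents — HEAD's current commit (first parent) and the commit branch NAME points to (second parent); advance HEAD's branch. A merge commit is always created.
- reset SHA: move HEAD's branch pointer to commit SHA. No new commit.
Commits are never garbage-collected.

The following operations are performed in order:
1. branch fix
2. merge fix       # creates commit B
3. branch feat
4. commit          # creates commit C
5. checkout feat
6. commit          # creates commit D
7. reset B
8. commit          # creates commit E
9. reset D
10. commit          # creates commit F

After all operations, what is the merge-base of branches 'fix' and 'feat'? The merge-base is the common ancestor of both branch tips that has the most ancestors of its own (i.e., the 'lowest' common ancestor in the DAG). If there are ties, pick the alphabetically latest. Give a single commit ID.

After op 1 (branch): HEAD=main@A [fix=A main=A]
After op 2 (merge): HEAD=main@B [fix=A main=B]
After op 3 (branch): HEAD=main@B [feat=B fix=A main=B]
After op 4 (commit): HEAD=main@C [feat=B fix=A main=C]
After op 5 (checkout): HEAD=feat@B [feat=B fix=A main=C]
After op 6 (commit): HEAD=feat@D [feat=D fix=A main=C]
After op 7 (reset): HEAD=feat@B [feat=B fix=A main=C]
After op 8 (commit): HEAD=feat@E [feat=E fix=A main=C]
After op 9 (reset): HEAD=feat@D [feat=D fix=A main=C]
After op 10 (commit): HEAD=feat@F [feat=F fix=A main=C]
ancestors(fix=A): ['A']
ancestors(feat=F): ['A', 'B', 'D', 'F']
common: ['A']

Answer: A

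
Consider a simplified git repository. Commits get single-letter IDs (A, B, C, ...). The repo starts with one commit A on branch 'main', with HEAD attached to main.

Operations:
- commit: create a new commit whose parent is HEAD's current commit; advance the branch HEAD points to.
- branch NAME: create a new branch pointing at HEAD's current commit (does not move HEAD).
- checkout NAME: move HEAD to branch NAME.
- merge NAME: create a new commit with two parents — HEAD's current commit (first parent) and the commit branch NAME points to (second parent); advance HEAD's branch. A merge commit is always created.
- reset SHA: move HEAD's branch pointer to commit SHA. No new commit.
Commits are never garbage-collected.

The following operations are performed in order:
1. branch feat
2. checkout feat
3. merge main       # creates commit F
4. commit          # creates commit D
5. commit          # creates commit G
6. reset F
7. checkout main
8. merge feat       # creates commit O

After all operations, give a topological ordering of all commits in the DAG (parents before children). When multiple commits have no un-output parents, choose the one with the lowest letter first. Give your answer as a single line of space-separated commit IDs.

After op 1 (branch): HEAD=main@A [feat=A main=A]
After op 2 (checkout): HEAD=feat@A [feat=A main=A]
After op 3 (merge): HEAD=feat@F [feat=F main=A]
After op 4 (commit): HEAD=feat@D [feat=D main=A]
After op 5 (commit): HEAD=feat@G [feat=G main=A]
After op 6 (reset): HEAD=feat@F [feat=F main=A]
After op 7 (checkout): HEAD=main@A [feat=F main=A]
After op 8 (merge): HEAD=main@O [feat=F main=O]
commit A: parents=[]
commit D: parents=['F']
commit F: parents=['A', 'A']
commit G: parents=['D']
commit O: parents=['A', 'F']

Answer: A F D G O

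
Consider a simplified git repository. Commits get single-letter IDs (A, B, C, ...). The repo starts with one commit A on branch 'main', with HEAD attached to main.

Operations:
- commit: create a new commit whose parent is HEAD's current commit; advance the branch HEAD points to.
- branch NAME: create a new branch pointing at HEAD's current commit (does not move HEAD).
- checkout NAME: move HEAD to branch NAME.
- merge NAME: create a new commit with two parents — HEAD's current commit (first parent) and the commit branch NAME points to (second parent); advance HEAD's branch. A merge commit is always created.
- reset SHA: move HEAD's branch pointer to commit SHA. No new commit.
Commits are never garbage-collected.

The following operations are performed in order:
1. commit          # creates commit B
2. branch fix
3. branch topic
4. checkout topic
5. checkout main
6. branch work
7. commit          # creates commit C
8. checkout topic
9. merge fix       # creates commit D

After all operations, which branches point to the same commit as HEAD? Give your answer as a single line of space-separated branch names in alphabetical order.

After op 1 (commit): HEAD=main@B [main=B]
After op 2 (branch): HEAD=main@B [fix=B main=B]
After op 3 (branch): HEAD=main@B [fix=B main=B topic=B]
After op 4 (checkout): HEAD=topic@B [fix=B main=B topic=B]
After op 5 (checkout): HEAD=main@B [fix=B main=B topic=B]
After op 6 (branch): HEAD=main@B [fix=B main=B topic=B work=B]
After op 7 (commit): HEAD=main@C [fix=B main=C topic=B work=B]
After op 8 (checkout): HEAD=topic@B [fix=B main=C topic=B work=B]
After op 9 (merge): HEAD=topic@D [fix=B main=C topic=D work=B]

Answer: topic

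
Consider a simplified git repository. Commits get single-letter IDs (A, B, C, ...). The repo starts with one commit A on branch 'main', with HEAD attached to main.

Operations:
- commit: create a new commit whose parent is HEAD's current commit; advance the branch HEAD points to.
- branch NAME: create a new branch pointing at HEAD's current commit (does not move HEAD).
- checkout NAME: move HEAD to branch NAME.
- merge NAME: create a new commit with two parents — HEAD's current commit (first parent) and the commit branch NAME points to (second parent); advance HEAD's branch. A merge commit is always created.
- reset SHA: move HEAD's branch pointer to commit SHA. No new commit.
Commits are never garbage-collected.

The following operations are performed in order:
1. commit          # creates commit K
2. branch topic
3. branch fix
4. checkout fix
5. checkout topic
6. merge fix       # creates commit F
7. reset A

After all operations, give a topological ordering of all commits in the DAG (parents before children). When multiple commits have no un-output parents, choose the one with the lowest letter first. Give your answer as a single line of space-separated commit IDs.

After op 1 (commit): HEAD=main@K [main=K]
After op 2 (branch): HEAD=main@K [main=K topic=K]
After op 3 (branch): HEAD=main@K [fix=K main=K topic=K]
After op 4 (checkout): HEAD=fix@K [fix=K main=K topic=K]
After op 5 (checkout): HEAD=topic@K [fix=K main=K topic=K]
After op 6 (merge): HEAD=topic@F [fix=K main=K topic=F]
After op 7 (reset): HEAD=topic@A [fix=K main=K topic=A]
commit A: parents=[]
commit F: parents=['K', 'K']
commit K: parents=['A']

Answer: A K F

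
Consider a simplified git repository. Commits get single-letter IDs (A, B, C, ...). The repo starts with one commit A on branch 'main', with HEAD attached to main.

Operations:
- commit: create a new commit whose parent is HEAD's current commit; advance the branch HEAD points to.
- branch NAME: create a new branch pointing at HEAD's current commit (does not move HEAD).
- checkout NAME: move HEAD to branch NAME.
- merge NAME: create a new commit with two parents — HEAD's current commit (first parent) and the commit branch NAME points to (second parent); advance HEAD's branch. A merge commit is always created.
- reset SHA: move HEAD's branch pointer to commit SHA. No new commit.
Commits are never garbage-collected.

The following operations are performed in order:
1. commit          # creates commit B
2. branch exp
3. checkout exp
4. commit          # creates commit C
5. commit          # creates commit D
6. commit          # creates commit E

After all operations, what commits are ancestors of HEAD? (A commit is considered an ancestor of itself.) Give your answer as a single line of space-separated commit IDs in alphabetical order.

Answer: A B C D E

Derivation:
After op 1 (commit): HEAD=main@B [main=B]
After op 2 (branch): HEAD=main@B [exp=B main=B]
After op 3 (checkout): HEAD=exp@B [exp=B main=B]
After op 4 (commit): HEAD=exp@C [exp=C main=B]
After op 5 (commit): HEAD=exp@D [exp=D main=B]
After op 6 (commit): HEAD=exp@E [exp=E main=B]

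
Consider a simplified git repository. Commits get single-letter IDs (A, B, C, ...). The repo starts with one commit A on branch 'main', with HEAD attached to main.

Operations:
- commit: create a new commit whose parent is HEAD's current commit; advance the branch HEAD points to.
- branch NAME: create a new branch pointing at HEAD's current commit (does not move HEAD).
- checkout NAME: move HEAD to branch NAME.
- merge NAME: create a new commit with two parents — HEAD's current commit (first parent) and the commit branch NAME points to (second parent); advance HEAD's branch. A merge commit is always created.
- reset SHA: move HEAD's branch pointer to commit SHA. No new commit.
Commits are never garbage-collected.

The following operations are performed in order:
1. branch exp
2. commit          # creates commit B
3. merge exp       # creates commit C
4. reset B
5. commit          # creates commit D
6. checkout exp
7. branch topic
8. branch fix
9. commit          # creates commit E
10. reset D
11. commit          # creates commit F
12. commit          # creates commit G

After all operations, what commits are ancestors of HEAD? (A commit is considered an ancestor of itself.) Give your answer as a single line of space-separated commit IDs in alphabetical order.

After op 1 (branch): HEAD=main@A [exp=A main=A]
After op 2 (commit): HEAD=main@B [exp=A main=B]
After op 3 (merge): HEAD=main@C [exp=A main=C]
After op 4 (reset): HEAD=main@B [exp=A main=B]
After op 5 (commit): HEAD=main@D [exp=A main=D]
After op 6 (checkout): HEAD=exp@A [exp=A main=D]
After op 7 (branch): HEAD=exp@A [exp=A main=D topic=A]
After op 8 (branch): HEAD=exp@A [exp=A fix=A main=D topic=A]
After op 9 (commit): HEAD=exp@E [exp=E fix=A main=D topic=A]
After op 10 (reset): HEAD=exp@D [exp=D fix=A main=D topic=A]
After op 11 (commit): HEAD=exp@F [exp=F fix=A main=D topic=A]
After op 12 (commit): HEAD=exp@G [exp=G fix=A main=D topic=A]

Answer: A B D F G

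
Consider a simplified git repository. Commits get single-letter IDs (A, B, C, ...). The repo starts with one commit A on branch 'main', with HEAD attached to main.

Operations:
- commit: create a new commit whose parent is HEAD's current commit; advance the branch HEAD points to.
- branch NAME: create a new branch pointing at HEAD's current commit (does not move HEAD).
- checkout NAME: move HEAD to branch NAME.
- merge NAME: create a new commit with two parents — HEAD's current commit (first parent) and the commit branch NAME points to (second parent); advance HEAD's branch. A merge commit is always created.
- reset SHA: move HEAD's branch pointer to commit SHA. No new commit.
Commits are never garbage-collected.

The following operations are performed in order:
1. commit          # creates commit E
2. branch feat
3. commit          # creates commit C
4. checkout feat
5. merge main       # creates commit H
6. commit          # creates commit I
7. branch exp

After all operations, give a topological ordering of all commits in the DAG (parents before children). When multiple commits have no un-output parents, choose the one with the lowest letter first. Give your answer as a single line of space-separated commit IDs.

After op 1 (commit): HEAD=main@E [main=E]
After op 2 (branch): HEAD=main@E [feat=E main=E]
After op 3 (commit): HEAD=main@C [feat=E main=C]
After op 4 (checkout): HEAD=feat@E [feat=E main=C]
After op 5 (merge): HEAD=feat@H [feat=H main=C]
After op 6 (commit): HEAD=feat@I [feat=I main=C]
After op 7 (branch): HEAD=feat@I [exp=I feat=I main=C]
commit A: parents=[]
commit C: parents=['E']
commit E: parents=['A']
commit H: parents=['E', 'C']
commit I: parents=['H']

Answer: A E C H I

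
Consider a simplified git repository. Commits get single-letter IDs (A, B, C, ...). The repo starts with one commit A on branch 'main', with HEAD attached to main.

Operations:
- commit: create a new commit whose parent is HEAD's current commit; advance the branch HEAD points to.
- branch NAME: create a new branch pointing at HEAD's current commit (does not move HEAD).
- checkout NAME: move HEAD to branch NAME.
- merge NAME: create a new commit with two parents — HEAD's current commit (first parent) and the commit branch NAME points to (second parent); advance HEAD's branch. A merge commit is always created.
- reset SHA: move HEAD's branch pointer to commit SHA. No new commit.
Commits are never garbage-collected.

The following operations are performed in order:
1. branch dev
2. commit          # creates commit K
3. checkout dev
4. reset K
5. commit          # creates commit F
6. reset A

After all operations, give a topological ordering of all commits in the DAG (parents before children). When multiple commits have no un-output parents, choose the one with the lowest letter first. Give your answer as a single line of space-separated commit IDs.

Answer: A K F

Derivation:
After op 1 (branch): HEAD=main@A [dev=A main=A]
After op 2 (commit): HEAD=main@K [dev=A main=K]
After op 3 (checkout): HEAD=dev@A [dev=A main=K]
After op 4 (reset): HEAD=dev@K [dev=K main=K]
After op 5 (commit): HEAD=dev@F [dev=F main=K]
After op 6 (reset): HEAD=dev@A [dev=A main=K]
commit A: parents=[]
commit F: parents=['K']
commit K: parents=['A']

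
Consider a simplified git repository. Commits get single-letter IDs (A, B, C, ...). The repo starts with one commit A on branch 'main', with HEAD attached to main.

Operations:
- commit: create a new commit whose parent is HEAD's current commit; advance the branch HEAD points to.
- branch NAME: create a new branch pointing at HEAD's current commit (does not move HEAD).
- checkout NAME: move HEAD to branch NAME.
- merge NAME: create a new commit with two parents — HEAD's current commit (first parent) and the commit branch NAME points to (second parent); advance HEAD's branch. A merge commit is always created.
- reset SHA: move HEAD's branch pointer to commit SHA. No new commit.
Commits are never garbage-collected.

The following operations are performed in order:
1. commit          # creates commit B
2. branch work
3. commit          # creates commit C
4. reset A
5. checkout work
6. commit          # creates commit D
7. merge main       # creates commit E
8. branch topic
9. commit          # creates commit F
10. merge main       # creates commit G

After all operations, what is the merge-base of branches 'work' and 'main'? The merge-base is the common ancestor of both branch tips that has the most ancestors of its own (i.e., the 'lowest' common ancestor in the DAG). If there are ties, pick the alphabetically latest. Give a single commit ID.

Answer: A

Derivation:
After op 1 (commit): HEAD=main@B [main=B]
After op 2 (branch): HEAD=main@B [main=B work=B]
After op 3 (commit): HEAD=main@C [main=C work=B]
After op 4 (reset): HEAD=main@A [main=A work=B]
After op 5 (checkout): HEAD=work@B [main=A work=B]
After op 6 (commit): HEAD=work@D [main=A work=D]
After op 7 (merge): HEAD=work@E [main=A work=E]
After op 8 (branch): HEAD=work@E [main=A topic=E work=E]
After op 9 (commit): HEAD=work@F [main=A topic=E work=F]
After op 10 (merge): HEAD=work@G [main=A topic=E work=G]
ancestors(work=G): ['A', 'B', 'D', 'E', 'F', 'G']
ancestors(main=A): ['A']
common: ['A']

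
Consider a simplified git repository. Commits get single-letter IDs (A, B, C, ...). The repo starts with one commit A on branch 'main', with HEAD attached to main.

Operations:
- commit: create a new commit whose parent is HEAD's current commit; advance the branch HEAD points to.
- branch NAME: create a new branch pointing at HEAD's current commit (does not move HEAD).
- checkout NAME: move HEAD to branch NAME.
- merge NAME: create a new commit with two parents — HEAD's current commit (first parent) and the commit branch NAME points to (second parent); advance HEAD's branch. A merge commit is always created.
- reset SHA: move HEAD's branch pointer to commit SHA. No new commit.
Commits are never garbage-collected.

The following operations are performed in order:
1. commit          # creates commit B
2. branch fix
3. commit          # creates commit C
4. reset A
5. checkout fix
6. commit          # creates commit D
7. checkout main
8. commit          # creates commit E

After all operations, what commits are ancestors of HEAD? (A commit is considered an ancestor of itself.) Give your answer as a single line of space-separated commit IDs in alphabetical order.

Answer: A E

Derivation:
After op 1 (commit): HEAD=main@B [main=B]
After op 2 (branch): HEAD=main@B [fix=B main=B]
After op 3 (commit): HEAD=main@C [fix=B main=C]
After op 4 (reset): HEAD=main@A [fix=B main=A]
After op 5 (checkout): HEAD=fix@B [fix=B main=A]
After op 6 (commit): HEAD=fix@D [fix=D main=A]
After op 7 (checkout): HEAD=main@A [fix=D main=A]
After op 8 (commit): HEAD=main@E [fix=D main=E]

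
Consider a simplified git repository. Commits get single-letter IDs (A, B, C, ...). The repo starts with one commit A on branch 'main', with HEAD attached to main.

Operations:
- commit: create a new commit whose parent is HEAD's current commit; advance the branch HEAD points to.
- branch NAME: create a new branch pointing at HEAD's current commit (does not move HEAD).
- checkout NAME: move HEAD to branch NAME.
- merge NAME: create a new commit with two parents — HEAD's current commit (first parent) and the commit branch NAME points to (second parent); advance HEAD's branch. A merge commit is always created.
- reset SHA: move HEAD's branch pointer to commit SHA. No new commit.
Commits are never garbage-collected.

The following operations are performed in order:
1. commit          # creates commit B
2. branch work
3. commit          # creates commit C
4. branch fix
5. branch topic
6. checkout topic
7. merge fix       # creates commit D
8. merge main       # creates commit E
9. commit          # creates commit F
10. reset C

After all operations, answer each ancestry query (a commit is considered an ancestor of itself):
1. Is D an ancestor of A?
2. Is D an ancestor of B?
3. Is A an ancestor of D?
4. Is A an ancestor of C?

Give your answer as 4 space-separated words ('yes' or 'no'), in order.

After op 1 (commit): HEAD=main@B [main=B]
After op 2 (branch): HEAD=main@B [main=B work=B]
After op 3 (commit): HEAD=main@C [main=C work=B]
After op 4 (branch): HEAD=main@C [fix=C main=C work=B]
After op 5 (branch): HEAD=main@C [fix=C main=C topic=C work=B]
After op 6 (checkout): HEAD=topic@C [fix=C main=C topic=C work=B]
After op 7 (merge): HEAD=topic@D [fix=C main=C topic=D work=B]
After op 8 (merge): HEAD=topic@E [fix=C main=C topic=E work=B]
After op 9 (commit): HEAD=topic@F [fix=C main=C topic=F work=B]
After op 10 (reset): HEAD=topic@C [fix=C main=C topic=C work=B]
ancestors(A) = {A}; D in? no
ancestors(B) = {A,B}; D in? no
ancestors(D) = {A,B,C,D}; A in? yes
ancestors(C) = {A,B,C}; A in? yes

Answer: no no yes yes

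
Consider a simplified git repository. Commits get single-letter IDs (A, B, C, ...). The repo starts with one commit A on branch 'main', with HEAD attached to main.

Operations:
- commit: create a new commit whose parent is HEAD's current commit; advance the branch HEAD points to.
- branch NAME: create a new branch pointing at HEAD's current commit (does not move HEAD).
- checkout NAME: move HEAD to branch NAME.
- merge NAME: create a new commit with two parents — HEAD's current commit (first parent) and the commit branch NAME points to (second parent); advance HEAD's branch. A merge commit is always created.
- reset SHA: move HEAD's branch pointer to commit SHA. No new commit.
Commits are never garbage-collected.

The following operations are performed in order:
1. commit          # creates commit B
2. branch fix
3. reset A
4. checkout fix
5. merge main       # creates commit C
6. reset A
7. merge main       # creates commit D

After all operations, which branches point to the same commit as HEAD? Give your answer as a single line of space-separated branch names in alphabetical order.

Answer: fix

Derivation:
After op 1 (commit): HEAD=main@B [main=B]
After op 2 (branch): HEAD=main@B [fix=B main=B]
After op 3 (reset): HEAD=main@A [fix=B main=A]
After op 4 (checkout): HEAD=fix@B [fix=B main=A]
After op 5 (merge): HEAD=fix@C [fix=C main=A]
After op 6 (reset): HEAD=fix@A [fix=A main=A]
After op 7 (merge): HEAD=fix@D [fix=D main=A]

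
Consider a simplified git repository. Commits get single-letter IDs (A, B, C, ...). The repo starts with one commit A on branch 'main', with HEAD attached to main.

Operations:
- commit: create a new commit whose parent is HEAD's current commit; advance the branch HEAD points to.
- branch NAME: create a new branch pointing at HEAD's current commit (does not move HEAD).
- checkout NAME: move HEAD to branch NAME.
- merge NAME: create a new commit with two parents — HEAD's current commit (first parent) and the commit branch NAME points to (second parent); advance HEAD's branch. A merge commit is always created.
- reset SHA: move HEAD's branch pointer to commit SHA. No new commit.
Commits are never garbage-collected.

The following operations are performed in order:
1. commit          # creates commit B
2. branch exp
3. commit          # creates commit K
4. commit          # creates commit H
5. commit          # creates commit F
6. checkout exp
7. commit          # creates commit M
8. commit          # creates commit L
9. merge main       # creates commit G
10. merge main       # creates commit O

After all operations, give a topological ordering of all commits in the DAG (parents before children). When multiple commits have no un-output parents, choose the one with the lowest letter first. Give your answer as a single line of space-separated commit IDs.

Answer: A B K H F M L G O

Derivation:
After op 1 (commit): HEAD=main@B [main=B]
After op 2 (branch): HEAD=main@B [exp=B main=B]
After op 3 (commit): HEAD=main@K [exp=B main=K]
After op 4 (commit): HEAD=main@H [exp=B main=H]
After op 5 (commit): HEAD=main@F [exp=B main=F]
After op 6 (checkout): HEAD=exp@B [exp=B main=F]
After op 7 (commit): HEAD=exp@M [exp=M main=F]
After op 8 (commit): HEAD=exp@L [exp=L main=F]
After op 9 (merge): HEAD=exp@G [exp=G main=F]
After op 10 (merge): HEAD=exp@O [exp=O main=F]
commit A: parents=[]
commit B: parents=['A']
commit F: parents=['H']
commit G: parents=['L', 'F']
commit H: parents=['K']
commit K: parents=['B']
commit L: parents=['M']
commit M: parents=['B']
commit O: parents=['G', 'F']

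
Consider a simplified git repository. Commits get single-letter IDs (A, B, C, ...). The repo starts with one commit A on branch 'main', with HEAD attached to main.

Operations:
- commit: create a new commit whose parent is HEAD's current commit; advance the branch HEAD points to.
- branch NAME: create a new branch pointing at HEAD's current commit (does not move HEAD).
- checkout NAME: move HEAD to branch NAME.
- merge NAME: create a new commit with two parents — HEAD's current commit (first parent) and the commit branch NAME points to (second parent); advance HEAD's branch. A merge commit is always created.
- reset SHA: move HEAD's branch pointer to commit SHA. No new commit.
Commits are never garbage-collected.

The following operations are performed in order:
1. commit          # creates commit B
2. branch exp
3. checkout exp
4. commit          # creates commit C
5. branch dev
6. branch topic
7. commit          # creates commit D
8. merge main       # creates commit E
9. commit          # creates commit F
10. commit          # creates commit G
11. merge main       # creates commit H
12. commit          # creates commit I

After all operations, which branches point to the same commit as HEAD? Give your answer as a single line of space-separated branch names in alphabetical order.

Answer: exp

Derivation:
After op 1 (commit): HEAD=main@B [main=B]
After op 2 (branch): HEAD=main@B [exp=B main=B]
After op 3 (checkout): HEAD=exp@B [exp=B main=B]
After op 4 (commit): HEAD=exp@C [exp=C main=B]
After op 5 (branch): HEAD=exp@C [dev=C exp=C main=B]
After op 6 (branch): HEAD=exp@C [dev=C exp=C main=B topic=C]
After op 7 (commit): HEAD=exp@D [dev=C exp=D main=B topic=C]
After op 8 (merge): HEAD=exp@E [dev=C exp=E main=B topic=C]
After op 9 (commit): HEAD=exp@F [dev=C exp=F main=B topic=C]
After op 10 (commit): HEAD=exp@G [dev=C exp=G main=B topic=C]
After op 11 (merge): HEAD=exp@H [dev=C exp=H main=B topic=C]
After op 12 (commit): HEAD=exp@I [dev=C exp=I main=B topic=C]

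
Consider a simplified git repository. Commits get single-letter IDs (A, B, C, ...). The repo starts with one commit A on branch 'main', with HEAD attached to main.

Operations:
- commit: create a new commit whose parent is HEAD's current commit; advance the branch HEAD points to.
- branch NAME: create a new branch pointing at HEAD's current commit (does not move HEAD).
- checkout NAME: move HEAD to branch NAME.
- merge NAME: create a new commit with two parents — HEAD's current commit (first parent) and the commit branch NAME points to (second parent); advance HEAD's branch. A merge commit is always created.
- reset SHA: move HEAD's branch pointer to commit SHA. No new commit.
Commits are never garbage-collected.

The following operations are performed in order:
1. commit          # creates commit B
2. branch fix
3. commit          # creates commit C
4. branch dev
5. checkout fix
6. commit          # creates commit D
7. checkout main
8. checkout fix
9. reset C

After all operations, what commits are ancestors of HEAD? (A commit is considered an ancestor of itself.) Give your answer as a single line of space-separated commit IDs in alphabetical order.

After op 1 (commit): HEAD=main@B [main=B]
After op 2 (branch): HEAD=main@B [fix=B main=B]
After op 3 (commit): HEAD=main@C [fix=B main=C]
After op 4 (branch): HEAD=main@C [dev=C fix=B main=C]
After op 5 (checkout): HEAD=fix@B [dev=C fix=B main=C]
After op 6 (commit): HEAD=fix@D [dev=C fix=D main=C]
After op 7 (checkout): HEAD=main@C [dev=C fix=D main=C]
After op 8 (checkout): HEAD=fix@D [dev=C fix=D main=C]
After op 9 (reset): HEAD=fix@C [dev=C fix=C main=C]

Answer: A B C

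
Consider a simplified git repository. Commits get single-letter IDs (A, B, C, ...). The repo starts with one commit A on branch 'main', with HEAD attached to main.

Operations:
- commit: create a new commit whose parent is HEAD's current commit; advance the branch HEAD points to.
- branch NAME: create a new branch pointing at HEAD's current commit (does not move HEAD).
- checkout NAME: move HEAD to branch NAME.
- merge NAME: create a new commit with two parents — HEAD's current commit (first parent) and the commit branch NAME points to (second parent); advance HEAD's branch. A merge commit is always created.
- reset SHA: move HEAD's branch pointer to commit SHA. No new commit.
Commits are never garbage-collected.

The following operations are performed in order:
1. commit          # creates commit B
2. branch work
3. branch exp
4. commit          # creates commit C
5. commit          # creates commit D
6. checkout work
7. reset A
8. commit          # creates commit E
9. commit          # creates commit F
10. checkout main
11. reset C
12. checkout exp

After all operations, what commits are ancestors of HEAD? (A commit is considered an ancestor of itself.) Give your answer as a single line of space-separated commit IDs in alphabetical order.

After op 1 (commit): HEAD=main@B [main=B]
After op 2 (branch): HEAD=main@B [main=B work=B]
After op 3 (branch): HEAD=main@B [exp=B main=B work=B]
After op 4 (commit): HEAD=main@C [exp=B main=C work=B]
After op 5 (commit): HEAD=main@D [exp=B main=D work=B]
After op 6 (checkout): HEAD=work@B [exp=B main=D work=B]
After op 7 (reset): HEAD=work@A [exp=B main=D work=A]
After op 8 (commit): HEAD=work@E [exp=B main=D work=E]
After op 9 (commit): HEAD=work@F [exp=B main=D work=F]
After op 10 (checkout): HEAD=main@D [exp=B main=D work=F]
After op 11 (reset): HEAD=main@C [exp=B main=C work=F]
After op 12 (checkout): HEAD=exp@B [exp=B main=C work=F]

Answer: A B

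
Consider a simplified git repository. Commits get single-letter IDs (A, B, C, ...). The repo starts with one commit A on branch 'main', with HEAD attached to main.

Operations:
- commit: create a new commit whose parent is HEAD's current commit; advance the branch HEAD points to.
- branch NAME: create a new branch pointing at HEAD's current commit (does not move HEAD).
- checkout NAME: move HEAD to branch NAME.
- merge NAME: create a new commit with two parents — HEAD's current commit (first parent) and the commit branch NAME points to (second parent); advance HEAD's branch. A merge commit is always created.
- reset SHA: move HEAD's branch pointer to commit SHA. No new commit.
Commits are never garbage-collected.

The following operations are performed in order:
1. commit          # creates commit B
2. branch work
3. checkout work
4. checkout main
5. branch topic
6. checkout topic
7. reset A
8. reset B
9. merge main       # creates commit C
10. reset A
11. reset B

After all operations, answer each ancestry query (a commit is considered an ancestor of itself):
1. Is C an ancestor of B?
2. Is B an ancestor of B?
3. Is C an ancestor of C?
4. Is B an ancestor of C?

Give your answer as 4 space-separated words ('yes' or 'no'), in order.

Answer: no yes yes yes

Derivation:
After op 1 (commit): HEAD=main@B [main=B]
After op 2 (branch): HEAD=main@B [main=B work=B]
After op 3 (checkout): HEAD=work@B [main=B work=B]
After op 4 (checkout): HEAD=main@B [main=B work=B]
After op 5 (branch): HEAD=main@B [main=B topic=B work=B]
After op 6 (checkout): HEAD=topic@B [main=B topic=B work=B]
After op 7 (reset): HEAD=topic@A [main=B topic=A work=B]
After op 8 (reset): HEAD=topic@B [main=B topic=B work=B]
After op 9 (merge): HEAD=topic@C [main=B topic=C work=B]
After op 10 (reset): HEAD=topic@A [main=B topic=A work=B]
After op 11 (reset): HEAD=topic@B [main=B topic=B work=B]
ancestors(B) = {A,B}; C in? no
ancestors(B) = {A,B}; B in? yes
ancestors(C) = {A,B,C}; C in? yes
ancestors(C) = {A,B,C}; B in? yes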